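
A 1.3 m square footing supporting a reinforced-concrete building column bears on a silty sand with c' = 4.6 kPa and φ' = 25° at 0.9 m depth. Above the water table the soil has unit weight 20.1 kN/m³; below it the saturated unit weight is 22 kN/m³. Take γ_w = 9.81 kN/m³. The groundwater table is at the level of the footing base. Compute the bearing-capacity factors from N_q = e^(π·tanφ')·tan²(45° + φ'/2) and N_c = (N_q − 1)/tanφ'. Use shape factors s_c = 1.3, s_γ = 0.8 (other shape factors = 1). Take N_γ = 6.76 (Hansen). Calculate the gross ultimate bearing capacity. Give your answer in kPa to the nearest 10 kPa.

tan25° = 0.4663, so N_q = e^(π×0.4663)·tan²(57.5°) = 4.327 × 2.464 = 10.66.
N_c = (10.66 − 1)/tan25° = 20.72.
q = γ·D_f = 20.1 × 0.9 = 18.09 kPa.
For the ½γBN_γ term take γ' = 22 − 9.81 = 12.19 kN/m³ (soil below base is submerged).
c·N_c·s_c = 4.6 × 20.721 × 1.3 = 123.91 kPa
q·N_q = 18.09 × 10.662 = 192.88 kPa
0.5·γ·B·N_γ·s_γ = 0.5 × 12.19 × 1.3 × 6.76 × 0.8 = 42.85 kPa
q_ult = 123.91 + 192.88 + 42.85 = 359.64 kPa.

q_ult ≈ 360 kPa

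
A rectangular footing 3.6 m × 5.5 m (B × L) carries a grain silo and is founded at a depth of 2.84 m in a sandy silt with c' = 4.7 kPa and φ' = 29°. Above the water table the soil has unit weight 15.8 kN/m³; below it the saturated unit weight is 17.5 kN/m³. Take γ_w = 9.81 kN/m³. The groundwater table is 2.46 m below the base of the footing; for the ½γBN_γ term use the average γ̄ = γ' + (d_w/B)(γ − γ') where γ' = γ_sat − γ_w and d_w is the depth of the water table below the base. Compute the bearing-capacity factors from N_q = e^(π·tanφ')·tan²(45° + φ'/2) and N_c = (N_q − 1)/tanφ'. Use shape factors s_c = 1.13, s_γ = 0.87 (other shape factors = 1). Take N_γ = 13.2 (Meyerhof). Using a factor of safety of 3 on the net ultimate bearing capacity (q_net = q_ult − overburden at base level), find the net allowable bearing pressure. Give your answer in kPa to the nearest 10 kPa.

q_all(net) ≈ 370 kPa

N_q = e^(π·tan29°)·tan²(59.5°) = 16.44; N_c = (N_q − 1)/tanφ' = 27.86.
Effective surcharge at the founding depth q = γ·D_f = 15.8 × 2.84 = 44.872 kPa.
With d_w = 2.46 m < B, γ̄ = 7.69 + (2.46/3.6) × (15.8 − 7.69) = 13.232 kN/m³.
q_ult = c·N_c·s_c + q·N_q + 0.5·γ·B·N_γ·s_γ
     = 4.7 × 27.86 × 1.13 + 44.872 × 16.443 + 0.5 × 13.232 × 3.6 × 13.2 × 0.87
     = 147.97 + 737.84 + 273.52 = 1159.3 kPa.
q_net = 1159.3 − 44.872 = 1114.5 kPa.
q_all(net) = 1114.5 / 3 = 371.49 kPa.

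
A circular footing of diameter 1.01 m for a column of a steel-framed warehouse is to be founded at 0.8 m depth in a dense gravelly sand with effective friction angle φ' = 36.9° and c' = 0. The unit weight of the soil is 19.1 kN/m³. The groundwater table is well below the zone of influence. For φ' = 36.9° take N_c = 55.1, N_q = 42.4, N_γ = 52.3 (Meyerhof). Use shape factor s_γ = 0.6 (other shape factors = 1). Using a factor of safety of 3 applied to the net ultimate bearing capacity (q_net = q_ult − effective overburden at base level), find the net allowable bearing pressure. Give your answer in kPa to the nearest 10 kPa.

q_all(net) ≈ 310 kPa

q = γ·D_f = 19.1 × 0.8 = 15.28 kPa.
q·N_q = 15.28 × 42.4 = 647.87 kPa
0.5·γ·B·N_γ·s_γ = 0.5 × 19.1 × 1.01 × 52.3 × 0.6 = 302.68 kPa
q_ult = 647.87 + 302.68 = 950.55 kPa.
Net ultimate: q_net = 950.55 − 15.28 = 935.27 kPa.
q_all(net) = 935.27 / 3 = 311.76 kPa.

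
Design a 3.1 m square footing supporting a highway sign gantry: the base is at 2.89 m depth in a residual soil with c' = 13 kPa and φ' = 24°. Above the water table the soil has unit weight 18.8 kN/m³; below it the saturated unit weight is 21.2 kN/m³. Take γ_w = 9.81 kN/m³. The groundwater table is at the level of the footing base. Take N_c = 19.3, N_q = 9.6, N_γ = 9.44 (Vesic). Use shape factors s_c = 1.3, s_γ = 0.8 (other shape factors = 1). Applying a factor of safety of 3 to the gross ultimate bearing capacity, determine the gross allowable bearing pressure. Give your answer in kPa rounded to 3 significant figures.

q_all ≈ 327 kPa

Overburden at base level: q = 18.8 × 2.89 = 54.332 kPa.
Below the base the soil is submerged, so the ½γBN_γ term uses γ' = 21.2 − 9.81 = 11.39 kN/m³.
Cohesion term c·N_c·s_c = 13 × 19.3 × 1.3 = 326.17 kPa; surcharge term q·N_q = 54.332 × 9.6 = 521.59 kPa; self-weight term 0.5·γ·B·N_γ·s_γ = 0.5 × 11.39 × 3.1 × 9.44 × 0.8 = 133.33 kPa.
q_ult = 326.17 + 521.59 + 133.33 = 981.08 kPa.
q_all = q_ult / FS = 981.08 / 3 = 327.03 kPa.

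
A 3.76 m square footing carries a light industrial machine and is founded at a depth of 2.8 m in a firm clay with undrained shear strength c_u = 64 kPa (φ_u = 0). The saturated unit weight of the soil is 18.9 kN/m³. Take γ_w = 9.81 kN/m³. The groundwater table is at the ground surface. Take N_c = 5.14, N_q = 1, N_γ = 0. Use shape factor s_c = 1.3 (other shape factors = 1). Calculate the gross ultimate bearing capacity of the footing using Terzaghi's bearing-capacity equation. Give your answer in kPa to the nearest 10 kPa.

q_ult ≈ 450 kPa

With the water table at the surface the whole profile is submerged: γ' = 18.9 − 9.81 = 9.09 kN/m³, so q = γ'·D_f = 25.452 kPa.
q_ult = c·N_c·s_c + q·N_q
     = 64 × 5.14 × 1.3 + 25.452 × 1
     = 427.65 + 25.452 = 453.1 kPa.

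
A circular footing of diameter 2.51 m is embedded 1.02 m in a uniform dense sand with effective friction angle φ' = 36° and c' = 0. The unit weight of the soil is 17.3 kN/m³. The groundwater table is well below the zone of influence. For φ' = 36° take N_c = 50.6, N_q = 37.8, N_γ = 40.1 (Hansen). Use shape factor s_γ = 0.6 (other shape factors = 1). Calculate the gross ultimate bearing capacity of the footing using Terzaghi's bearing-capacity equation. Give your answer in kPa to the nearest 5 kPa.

q = γ·D_f = 17.3 × 1.02 = 17.646 kPa.
q·N_q = 17.646 × 37.8 = 667.02 kPa
0.5·γ·B·N_γ·s_γ = 0.5 × 17.3 × 2.51 × 40.1 × 0.6 = 522.38 kPa
q_ult = 667.02 + 522.38 = 1189.4 kPa.

q_ult ≈ 1190 kPa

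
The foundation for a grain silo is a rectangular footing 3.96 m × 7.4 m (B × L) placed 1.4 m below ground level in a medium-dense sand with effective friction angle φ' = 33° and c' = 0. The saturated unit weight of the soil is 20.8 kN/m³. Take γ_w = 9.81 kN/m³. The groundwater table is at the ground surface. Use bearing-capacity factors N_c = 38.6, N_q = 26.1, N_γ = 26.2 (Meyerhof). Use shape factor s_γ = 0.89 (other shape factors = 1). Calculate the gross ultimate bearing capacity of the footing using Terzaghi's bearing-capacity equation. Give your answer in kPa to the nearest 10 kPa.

With the water table at the surface the whole profile is submerged: γ' = 20.8 − 9.81 = 10.99 kN/m³, so q = γ'·D_f = 15.386 kPa; the same γ' applies in the ½γBN_γ term.
q_ult = q·N_q + 0.5·γ·B·N_γ·s_γ
     = 15.386 × 26.1 + 0.5 × 10.99 × 3.96 × 26.2 × 0.89
     = 401.57 + 507.4 = 908.98 kPa.

q_ult ≈ 910 kPa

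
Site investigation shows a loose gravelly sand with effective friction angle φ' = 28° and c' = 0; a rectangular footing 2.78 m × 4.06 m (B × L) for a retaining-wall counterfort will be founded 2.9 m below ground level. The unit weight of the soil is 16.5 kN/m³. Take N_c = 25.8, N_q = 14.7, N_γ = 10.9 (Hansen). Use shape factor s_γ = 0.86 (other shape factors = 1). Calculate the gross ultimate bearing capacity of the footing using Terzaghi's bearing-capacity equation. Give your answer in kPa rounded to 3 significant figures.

q = γ·D_f = 16.5 × 2.9 = 47.85 kPa.
q·N_q = 47.85 × 14.7 = 703.39 kPa
0.5·γ·B·N_γ·s_γ = 0.5 × 16.5 × 2.78 × 10.9 × 0.86 = 214.99 kPa
q_ult = 703.39 + 214.99 = 918.39 kPa.

q_ult ≈ 918 kPa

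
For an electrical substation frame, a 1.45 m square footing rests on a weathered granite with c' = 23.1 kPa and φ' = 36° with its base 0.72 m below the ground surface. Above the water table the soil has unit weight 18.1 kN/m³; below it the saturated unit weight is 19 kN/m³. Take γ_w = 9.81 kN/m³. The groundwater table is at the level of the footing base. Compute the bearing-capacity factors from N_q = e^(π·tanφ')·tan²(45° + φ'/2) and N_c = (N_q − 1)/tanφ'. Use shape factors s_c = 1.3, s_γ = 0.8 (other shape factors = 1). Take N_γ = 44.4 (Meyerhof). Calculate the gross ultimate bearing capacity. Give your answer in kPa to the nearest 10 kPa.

q_ult ≈ 2250 kPa

tan36° = 0.7265, so N_q = e^(π×0.7265)·tan²(63°) = 9.801 × 3.852 = 37.75.
N_c = (37.75 − 1)/tan36° = 50.59.
Effective surcharge at the founding depth q = γ·D_f = 18.1 × 0.72 = 13.032 kPa.
The water table coincides with the base, so in the self-weight term γ → γ' = 9.19 kN/m³.
q_ult = c·N_c·s_c + q·N_q + 0.5·γ·B·N_γ·s_γ
     = 23.1 × 50.585 × 1.3 + 13.032 × 37.752 + 0.5 × 9.19 × 1.45 × 44.4 × 0.8
     = 1519.1 + 491.99 + 236.66 = 2247.7 kPa.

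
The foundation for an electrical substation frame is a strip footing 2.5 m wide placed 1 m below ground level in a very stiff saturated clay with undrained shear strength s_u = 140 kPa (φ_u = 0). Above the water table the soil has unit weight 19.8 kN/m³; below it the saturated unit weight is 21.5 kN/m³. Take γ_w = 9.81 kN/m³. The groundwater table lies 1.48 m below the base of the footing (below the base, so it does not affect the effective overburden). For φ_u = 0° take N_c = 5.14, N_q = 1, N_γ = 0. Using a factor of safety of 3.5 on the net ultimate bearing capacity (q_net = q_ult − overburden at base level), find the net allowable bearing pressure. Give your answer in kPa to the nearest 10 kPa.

Overburden at base level: q = 19.8 × 1 = 19.8 kPa.
Cohesion term c·N_c = 140 × 5.14 = 719.6 kPa; surcharge term q·N_q = 19.8 × 1 = 19.8 kPa.
q_ult = 719.6 + 19.8 = 739.4 kPa.
q_net = 739.4 − 19.8 = 719.6 kPa.
q_all(net) = 719.6 / 3.5 = 205.6 kPa.

q_all(net) ≈ 210 kPa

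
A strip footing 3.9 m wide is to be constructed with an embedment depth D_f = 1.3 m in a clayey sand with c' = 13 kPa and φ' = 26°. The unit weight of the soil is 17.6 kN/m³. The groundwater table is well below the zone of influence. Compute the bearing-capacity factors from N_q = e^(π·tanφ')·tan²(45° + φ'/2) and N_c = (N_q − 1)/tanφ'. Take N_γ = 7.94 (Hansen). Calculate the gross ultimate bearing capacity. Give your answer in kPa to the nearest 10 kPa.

q_ult ≈ 830 kPa

tan26° = 0.4877, so N_q = e^(π×0.4877)·tan²(58°) = 4.629 × 2.561 = 11.85.
N_c = (11.85 − 1)/tan26° = 22.25.
Effective surcharge at the founding depth q = γ·D_f = 17.6 × 1.3 = 22.88 kPa.
q_ult = c·N_c + q·N_q + 0.5·γ·B·N_γ
     = 13 × 22.254 + 22.88 × 11.854 + 0.5 × 17.6 × 3.9 × 7.94
     = 289.31 + 271.22 + 272.5 = 833.03 kPa.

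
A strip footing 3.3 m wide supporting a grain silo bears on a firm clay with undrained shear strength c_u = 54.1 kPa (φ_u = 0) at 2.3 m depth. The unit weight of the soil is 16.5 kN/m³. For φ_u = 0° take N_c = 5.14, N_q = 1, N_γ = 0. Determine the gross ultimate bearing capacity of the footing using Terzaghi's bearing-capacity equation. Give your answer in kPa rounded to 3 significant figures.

q = γ·D_f = 16.5 × 2.3 = 37.95 kPa.
c·N_c = 54.1 × 5.14 = 278.07 kPa
q·N_q = 37.95 × 1 = 37.95 kPa
q_ult = 278.07 + 37.95 = 316.02 kPa.

q_ult ≈ 316 kPa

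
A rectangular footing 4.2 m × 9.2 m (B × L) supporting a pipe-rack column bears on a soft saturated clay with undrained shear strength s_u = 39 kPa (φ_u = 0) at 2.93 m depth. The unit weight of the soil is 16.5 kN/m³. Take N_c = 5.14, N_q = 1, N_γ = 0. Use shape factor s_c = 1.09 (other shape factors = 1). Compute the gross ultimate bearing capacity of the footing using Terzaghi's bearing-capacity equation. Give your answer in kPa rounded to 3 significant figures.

Effective surcharge at the founding depth q = γ·D_f = 16.5 × 2.93 = 48.345 kPa.
q_ult = c·N_c·s_c + q·N_q
     = 39 × 5.14 × 1.09 + 48.345 × 1
     = 218.5 + 48.345 = 266.85 kPa.

q_ult ≈ 267 kPa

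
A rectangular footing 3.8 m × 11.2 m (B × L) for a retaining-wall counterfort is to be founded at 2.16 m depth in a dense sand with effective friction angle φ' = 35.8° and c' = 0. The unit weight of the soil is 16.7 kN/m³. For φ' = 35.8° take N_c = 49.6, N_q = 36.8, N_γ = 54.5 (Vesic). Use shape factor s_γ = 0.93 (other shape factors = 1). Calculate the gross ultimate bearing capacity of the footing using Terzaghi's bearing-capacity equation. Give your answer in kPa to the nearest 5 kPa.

Effective surcharge at the founding depth q = γ·D_f = 16.7 × 2.16 = 36.072 kPa.
q_ult = q·N_q + 0.5·γ·B·N_γ·s_γ
     = 36.072 × 36.8 + 0.5 × 16.7 × 3.8 × 54.5 × 0.93
     = 1327.4 + 1608.2 = 2935.7 kPa.

q_ult ≈ 2935 kPa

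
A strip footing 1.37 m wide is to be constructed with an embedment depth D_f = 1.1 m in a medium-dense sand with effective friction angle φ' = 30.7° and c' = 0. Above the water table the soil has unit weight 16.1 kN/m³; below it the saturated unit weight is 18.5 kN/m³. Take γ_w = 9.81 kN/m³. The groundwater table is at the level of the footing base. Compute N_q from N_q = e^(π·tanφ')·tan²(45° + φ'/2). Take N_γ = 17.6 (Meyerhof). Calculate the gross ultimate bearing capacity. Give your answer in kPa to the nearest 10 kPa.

q_ult ≈ 460 kPa

tan30.7° = 0.5938, so N_q = e^(π×0.5938)·tan²(60.35°) = 6.458 × 3.086 = 19.93.
q = γ·D_f = 16.1 × 1.1 = 17.71 kPa.
For the ½γBN_γ term take γ' = 18.5 − 9.81 = 8.69 kN/m³ (soil below base is submerged).
q·N_q = 17.71 × 19.931 = 352.98 kPa
0.5·γ·B·N_γ = 0.5 × 8.69 × 1.37 × 17.6 = 104.77 kPa
q_ult = 352.98 + 104.77 = 457.74 kPa.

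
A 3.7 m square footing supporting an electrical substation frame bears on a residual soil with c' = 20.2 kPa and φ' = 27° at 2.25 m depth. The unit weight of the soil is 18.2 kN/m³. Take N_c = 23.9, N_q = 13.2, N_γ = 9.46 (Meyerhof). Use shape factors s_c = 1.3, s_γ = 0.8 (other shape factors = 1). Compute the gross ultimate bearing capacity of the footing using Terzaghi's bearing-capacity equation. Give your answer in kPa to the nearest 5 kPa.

q_ult ≈ 1425 kPa

Effective surcharge at the founding depth q = γ·D_f = 18.2 × 2.25 = 40.95 kPa.
q_ult = c·N_c·s_c + q·N_q + 0.5·γ·B·N_γ·s_γ
     = 20.2 × 23.9 × 1.3 + 40.95 × 13.2 + 0.5 × 18.2 × 3.7 × 9.46 × 0.8
     = 627.61 + 540.54 + 254.81 = 1423 kPa.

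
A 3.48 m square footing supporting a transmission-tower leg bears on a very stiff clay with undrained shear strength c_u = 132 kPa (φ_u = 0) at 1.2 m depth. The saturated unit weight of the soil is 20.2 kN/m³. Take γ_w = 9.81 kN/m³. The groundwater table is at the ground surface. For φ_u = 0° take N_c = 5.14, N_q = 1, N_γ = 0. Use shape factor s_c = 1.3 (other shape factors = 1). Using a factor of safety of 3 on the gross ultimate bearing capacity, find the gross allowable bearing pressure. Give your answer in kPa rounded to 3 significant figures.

γ' = 20.2 − 9.81 = 10.39 kN/m³ (submerged throughout). q = 10.39 × 1.2 = 12.468 kPa.
c·N_c·s_c = 132 × 5.14 × 1.3 = 882.02 kPa
q·N_q = 12.468 × 1 = 12.468 kPa
q_ult = 882.02 + 12.468 = 894.49 kPa.
q_all = 894.49 / 3 = 298.16 kPa.

q_all ≈ 298 kPa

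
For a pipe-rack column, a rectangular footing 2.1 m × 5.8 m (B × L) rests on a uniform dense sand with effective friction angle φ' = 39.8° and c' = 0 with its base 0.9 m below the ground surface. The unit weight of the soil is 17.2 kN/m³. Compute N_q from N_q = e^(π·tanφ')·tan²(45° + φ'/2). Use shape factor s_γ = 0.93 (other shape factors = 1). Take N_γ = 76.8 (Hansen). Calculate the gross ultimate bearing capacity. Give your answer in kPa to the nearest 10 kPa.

q_ult ≈ 2260 kPa

tan39.8° = 0.8332, so N_q = e^(π×0.8332)·tan²(64.9°) = 13.701 × 4.557 = 62.44.
q = γ·D_f = 17.2 × 0.9 = 15.48 kPa.
q·N_q = 15.48 × 62.439 = 966.56 kPa
0.5·γ·B·N_γ·s_γ = 0.5 × 17.2 × 2.1 × 76.8 × 0.93 = 1289.9 kPa
q_ult = 966.56 + 1289.9 = 2256.5 kPa.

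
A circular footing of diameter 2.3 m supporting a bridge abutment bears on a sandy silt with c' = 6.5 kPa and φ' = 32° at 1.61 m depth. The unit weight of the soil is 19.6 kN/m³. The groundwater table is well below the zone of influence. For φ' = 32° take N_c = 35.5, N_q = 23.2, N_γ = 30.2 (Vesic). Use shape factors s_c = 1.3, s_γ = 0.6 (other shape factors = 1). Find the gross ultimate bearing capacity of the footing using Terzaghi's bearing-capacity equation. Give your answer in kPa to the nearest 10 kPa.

q_ult ≈ 1440 kPa

Overburden at base level: q = 19.6 × 1.61 = 31.556 kPa.
Cohesion term c·N_c·s_c = 6.5 × 35.5 × 1.3 = 299.98 kPa; surcharge term q·N_q = 31.556 × 23.2 = 732.1 kPa; self-weight term 0.5·γ·B·N_γ·s_γ = 0.5 × 19.6 × 2.3 × 30.2 × 0.6 = 408.42 kPa.
q_ult = 299.98 + 732.1 + 408.42 = 1440.5 kPa.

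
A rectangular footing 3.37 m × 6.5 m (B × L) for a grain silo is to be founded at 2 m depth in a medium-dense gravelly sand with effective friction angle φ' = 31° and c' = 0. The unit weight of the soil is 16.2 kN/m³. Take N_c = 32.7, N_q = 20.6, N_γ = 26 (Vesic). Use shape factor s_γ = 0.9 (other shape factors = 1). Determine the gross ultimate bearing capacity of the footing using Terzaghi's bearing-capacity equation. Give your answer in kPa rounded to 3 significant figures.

q_ult ≈ 1310 kPa

Effective surcharge at the founding depth q = γ·D_f = 16.2 × 2 = 32.4 kPa.
q_ult = q·N_q + 0.5·γ·B·N_γ·s_γ
     = 32.4 × 20.6 + 0.5 × 16.2 × 3.37 × 26 × 0.9
     = 667.44 + 638.75 = 1306.2 kPa.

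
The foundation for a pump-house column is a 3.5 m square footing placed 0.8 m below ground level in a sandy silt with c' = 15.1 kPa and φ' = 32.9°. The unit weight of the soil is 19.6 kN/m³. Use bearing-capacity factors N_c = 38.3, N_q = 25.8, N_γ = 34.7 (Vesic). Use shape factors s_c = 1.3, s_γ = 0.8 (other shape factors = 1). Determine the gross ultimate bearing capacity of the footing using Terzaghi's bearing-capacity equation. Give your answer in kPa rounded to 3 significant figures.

q = γ·D_f = 19.6 × 0.8 = 15.68 kPa.
c·N_c·s_c = 15.1 × 38.3 × 1.3 = 751.83 kPa
q·N_q = 15.68 × 25.8 = 404.54 kPa
0.5·γ·B·N_γ·s_γ = 0.5 × 19.6 × 3.5 × 34.7 × 0.8 = 952.17 kPa
q_ult = 751.83 + 404.54 + 952.17 = 2108.5 kPa.

q_ult ≈ 2110 kPa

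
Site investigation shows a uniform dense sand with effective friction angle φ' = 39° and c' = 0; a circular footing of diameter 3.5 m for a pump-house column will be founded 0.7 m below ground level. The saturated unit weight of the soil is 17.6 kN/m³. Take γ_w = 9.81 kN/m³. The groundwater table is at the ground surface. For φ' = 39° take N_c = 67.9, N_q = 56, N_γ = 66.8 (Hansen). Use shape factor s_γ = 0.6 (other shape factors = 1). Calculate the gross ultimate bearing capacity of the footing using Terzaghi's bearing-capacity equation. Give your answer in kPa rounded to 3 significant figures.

q_ult ≈ 852 kPa

With the water table at the surface the whole profile is submerged: γ' = 17.6 − 9.81 = 7.79 kN/m³, so q = γ'·D_f = 5.453 kPa; the same γ' applies in the ½γBN_γ term.
q_ult = q·N_q + 0.5·γ·B·N_γ·s_γ
     = 5.453 × 56 + 0.5 × 7.79 × 3.5 × 66.8 × 0.6
     = 305.37 + 546.39 = 851.76 kPa.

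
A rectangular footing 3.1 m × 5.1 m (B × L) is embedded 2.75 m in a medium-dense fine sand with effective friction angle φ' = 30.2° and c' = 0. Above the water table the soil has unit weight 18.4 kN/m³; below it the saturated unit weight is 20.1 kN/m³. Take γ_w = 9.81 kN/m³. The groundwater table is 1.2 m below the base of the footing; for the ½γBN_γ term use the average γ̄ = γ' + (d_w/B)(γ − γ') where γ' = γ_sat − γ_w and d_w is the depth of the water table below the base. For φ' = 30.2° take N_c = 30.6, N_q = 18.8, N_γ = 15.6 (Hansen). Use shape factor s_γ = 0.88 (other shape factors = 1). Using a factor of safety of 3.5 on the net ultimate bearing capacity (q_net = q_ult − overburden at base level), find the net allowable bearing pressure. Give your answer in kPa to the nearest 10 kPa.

Effective surcharge at the founding depth q = γ·D_f = 18.4 × 2.75 = 50.6 kPa.
With d_w = 1.2 m < B, γ̄ = 10.29 + (1.2/3.1) × (18.4 − 10.29) = 13.429 kN/m³.
q_ult = q·N_q + 0.5·γ·B·N_γ·s_γ
     = 50.6 × 18.8 + 0.5 × 13.429 × 3.1 × 15.6 × 0.88
     = 951.28 + 285.76 = 1237 kPa.
q_net = 1237 − 50.6 = 1186.4 kPa.
q_all(net) = 1186.4 / 3.5 = 338.98 kPa.

q_all(net) ≈ 340 kPa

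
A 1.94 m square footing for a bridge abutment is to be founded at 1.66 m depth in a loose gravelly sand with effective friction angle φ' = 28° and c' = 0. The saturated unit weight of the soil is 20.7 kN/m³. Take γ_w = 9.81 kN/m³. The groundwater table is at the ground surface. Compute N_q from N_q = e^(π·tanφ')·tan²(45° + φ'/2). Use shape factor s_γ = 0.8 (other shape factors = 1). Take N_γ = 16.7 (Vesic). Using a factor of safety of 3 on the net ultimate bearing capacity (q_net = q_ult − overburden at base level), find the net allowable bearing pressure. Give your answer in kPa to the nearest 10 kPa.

N_q = e^(π·tan28°)·tan²(59°) = 14.72.
γ' = 20.7 − 9.81 = 10.89 kN/m³ (submerged throughout). q = 10.89 × 1.66 = 18.077 kPa; the same γ' applies in the ½γBN_γ term.
q·N_q = 18.077 × 14.72 = 266.1 kPa
0.5·γ·B·N_γ·s_γ = 0.5 × 10.89 × 1.94 × 16.7 × 0.8 = 141.13 kPa
q_ult = 266.1 + 141.13 = 407.22 kPa.
q_net = 407.22 − 18.077 = 389.15 kPa.
q_all(net) = 389.15 / 3 = 129.72 kPa.

q_all(net) ≈ 130 kPa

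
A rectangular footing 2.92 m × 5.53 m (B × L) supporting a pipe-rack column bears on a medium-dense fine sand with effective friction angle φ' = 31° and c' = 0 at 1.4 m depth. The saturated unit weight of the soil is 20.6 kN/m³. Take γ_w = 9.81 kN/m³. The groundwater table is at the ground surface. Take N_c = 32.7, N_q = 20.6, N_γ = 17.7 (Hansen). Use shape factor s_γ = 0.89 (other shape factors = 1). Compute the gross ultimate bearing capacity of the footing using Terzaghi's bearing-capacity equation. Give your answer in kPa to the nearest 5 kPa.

Water table at ground surface, so effective unit weight γ' = 20.6 − 9.81 = 10.79 kN/m³ is used throughout; overburden q = 10.79 × 1.4 = 15.106 kPa; the same γ' applies in the ½γBN_γ term.
Surcharge term q·N_q = 15.106 × 20.6 = 311.18 kPa; self-weight term 0.5·γ·B·N_γ·s_γ = 0.5 × 10.79 × 2.92 × 17.7 × 0.89 = 248.16 kPa.
q_ult = 311.18 + 248.16 = 559.35 kPa.

q_ult ≈ 560 kPa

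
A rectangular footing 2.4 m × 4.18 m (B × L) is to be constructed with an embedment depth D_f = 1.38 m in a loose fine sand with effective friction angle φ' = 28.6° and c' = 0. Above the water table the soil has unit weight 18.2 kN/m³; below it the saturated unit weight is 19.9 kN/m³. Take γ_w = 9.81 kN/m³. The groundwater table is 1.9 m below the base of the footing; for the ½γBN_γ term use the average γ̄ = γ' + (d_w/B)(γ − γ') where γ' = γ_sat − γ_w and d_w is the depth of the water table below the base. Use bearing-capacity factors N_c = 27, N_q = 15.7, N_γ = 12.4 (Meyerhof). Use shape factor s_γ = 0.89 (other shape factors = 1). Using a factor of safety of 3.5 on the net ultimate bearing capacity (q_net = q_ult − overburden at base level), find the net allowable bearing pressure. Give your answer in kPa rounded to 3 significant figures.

q_all(net) ≈ 168 kPa

Effective surcharge at the founding depth q = γ·D_f = 18.2 × 1.38 = 25.116 kPa.
With d_w = 1.9 m < B, γ̄ = 10.09 + (1.9/2.4) × (18.2 − 10.09) = 16.51 kN/m³.
q_ult = q·N_q + 0.5·γ·B·N_γ·s_γ
     = 25.116 × 15.7 + 0.5 × 16.51 × 2.4 × 12.4 × 0.89
     = 394.32 + 218.65 = 612.97 kPa.
q_net = 612.97 − 25.116 = 587.86 kPa.
q_all(net) = 587.86 / 3.5 = 167.96 kPa.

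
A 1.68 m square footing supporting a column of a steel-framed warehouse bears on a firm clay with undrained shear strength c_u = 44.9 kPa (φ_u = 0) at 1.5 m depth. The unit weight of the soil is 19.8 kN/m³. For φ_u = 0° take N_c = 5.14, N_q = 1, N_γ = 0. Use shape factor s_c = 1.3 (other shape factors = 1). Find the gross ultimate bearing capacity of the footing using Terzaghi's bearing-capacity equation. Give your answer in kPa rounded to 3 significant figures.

q_ult ≈ 330 kPa

Effective surcharge at the founding depth q = γ·D_f = 19.8 × 1.5 = 29.7 kPa.
q_ult = c·N_c·s_c + q·N_q
     = 44.9 × 5.14 × 1.3 + 29.7 × 1
     = 300.02 + 29.7 = 329.72 kPa.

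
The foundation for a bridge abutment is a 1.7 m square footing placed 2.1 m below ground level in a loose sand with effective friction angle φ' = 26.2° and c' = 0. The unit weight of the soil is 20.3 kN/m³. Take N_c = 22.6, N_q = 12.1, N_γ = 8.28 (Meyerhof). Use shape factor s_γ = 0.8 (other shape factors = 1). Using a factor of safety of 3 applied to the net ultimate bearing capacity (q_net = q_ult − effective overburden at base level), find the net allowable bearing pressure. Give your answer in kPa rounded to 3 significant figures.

Effective surcharge at the founding depth q = γ·D_f = 20.3 × 2.1 = 42.63 kPa.
q_ult = q·N_q + 0.5·γ·B·N_γ·s_γ
     = 42.63 × 12.1 + 0.5 × 20.3 × 1.7 × 8.28 × 0.8
     = 515.82 + 114.3 = 630.12 kPa.
Net ultimate: q_net = 630.12 − 42.63 = 587.49 kPa.
q_all(net) = 587.49 / 3 = 195.83 kPa.

q_all(net) ≈ 196 kPa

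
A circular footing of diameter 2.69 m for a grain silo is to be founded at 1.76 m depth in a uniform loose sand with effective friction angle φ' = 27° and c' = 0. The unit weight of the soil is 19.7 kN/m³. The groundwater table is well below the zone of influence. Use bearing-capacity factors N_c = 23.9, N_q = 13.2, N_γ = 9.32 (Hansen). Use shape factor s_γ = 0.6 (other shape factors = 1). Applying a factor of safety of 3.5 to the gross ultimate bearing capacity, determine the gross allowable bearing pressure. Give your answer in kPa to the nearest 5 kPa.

Effective surcharge at the founding depth q = γ·D_f = 19.7 × 1.76 = 34.672 kPa.
q_ult = q·N_q + 0.5·γ·B·N_γ·s_γ
     = 34.672 × 13.2 + 0.5 × 19.7 × 2.69 × 9.32 × 0.6
     = 457.67 + 148.17 = 605.84 kPa.
q_all = q_ult / FS = 605.84 / 3.5 = 173.1 kPa.

q_all ≈ 175 kPa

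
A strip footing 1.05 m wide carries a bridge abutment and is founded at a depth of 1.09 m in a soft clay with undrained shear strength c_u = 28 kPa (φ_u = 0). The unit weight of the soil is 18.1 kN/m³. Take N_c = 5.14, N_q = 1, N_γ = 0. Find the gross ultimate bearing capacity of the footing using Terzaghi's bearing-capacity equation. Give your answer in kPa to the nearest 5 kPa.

Effective surcharge at the founding depth q = γ·D_f = 18.1 × 1.09 = 19.729 kPa.
q_ult = c·N_c + q·N_q
     = 28 × 5.14 + 19.729 × 1
     = 143.92 + 19.729 = 163.65 kPa.

q_ult ≈ 165 kPa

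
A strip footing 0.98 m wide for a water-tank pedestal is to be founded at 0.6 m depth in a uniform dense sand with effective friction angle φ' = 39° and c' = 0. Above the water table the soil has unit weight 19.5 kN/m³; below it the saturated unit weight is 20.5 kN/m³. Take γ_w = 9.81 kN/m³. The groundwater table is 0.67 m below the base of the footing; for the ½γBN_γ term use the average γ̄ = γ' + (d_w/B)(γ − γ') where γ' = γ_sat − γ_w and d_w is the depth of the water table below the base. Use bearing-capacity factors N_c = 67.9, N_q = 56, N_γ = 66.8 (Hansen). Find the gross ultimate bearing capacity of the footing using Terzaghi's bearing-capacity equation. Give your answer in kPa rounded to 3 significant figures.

Effective surcharge at the founding depth q = γ·D_f = 19.5 × 0.6 = 11.7 kPa.
With d_w = 0.67 m < B, γ̄ = 10.69 + (0.67/0.98) × (19.5 − 10.69) = 16.713 kN/m³.
q_ult = q·N_q + 0.5·γ·B·N_γ
     = 11.7 × 56 + 0.5 × 16.713 × 0.98 × 66.8
     = 655.2 + 547.06 = 1202.3 kPa.

q_ult ≈ 1200 kPa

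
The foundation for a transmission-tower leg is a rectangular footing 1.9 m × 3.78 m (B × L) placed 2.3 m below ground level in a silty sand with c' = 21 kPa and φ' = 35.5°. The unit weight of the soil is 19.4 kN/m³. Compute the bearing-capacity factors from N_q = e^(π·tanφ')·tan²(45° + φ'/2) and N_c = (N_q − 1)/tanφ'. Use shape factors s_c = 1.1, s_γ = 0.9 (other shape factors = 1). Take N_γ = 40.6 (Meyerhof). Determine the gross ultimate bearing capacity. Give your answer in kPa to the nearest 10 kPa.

tan35.5° = 0.7133, so N_q = e^(π×0.7133)·tan²(62.75°) = 9.402 × 3.77 = 35.44.
N_c = (35.44 − 1)/tan35.5° = 48.29.
Overburden at base level: q = 19.4 × 2.3 = 44.62 kPa.
Cohesion term c·N_c·s_c = 21 × 48.287 × 1.1 = 1115.4 kPa; surcharge term q·N_q = 44.62 × 35.443 = 1581.5 kPa; self-weight term 0.5·γ·B·N_γ·s_γ = 0.5 × 19.4 × 1.9 × 40.6 × 0.9 = 673.43 kPa.
q_ult = 1115.4 + 1581.5 + 673.43 = 3370.3 kPa.

q_ult ≈ 3370 kPa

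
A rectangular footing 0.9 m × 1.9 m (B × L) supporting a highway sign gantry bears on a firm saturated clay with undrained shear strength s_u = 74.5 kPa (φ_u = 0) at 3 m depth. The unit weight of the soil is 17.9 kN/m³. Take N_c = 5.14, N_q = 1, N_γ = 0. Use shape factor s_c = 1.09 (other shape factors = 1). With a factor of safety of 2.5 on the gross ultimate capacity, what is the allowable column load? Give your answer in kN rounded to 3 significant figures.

q = γ·D_f = 17.9 × 3 = 53.7 kPa.
c·N_c·s_c = 74.5 × 5.14 × 1.09 = 417.39 kPa
q·N_q = 53.7 × 1 = 53.7 kPa
q_ult = 417.39 + 53.7 = 471.09 kPa.
Gross allowable pressure q_all = 471.09 / 2.5 = 188.44 kPa.
Footing area = 1.71 m², so allowable column load = 188.44 × 1.71 = 322.23 kN.

P_all ≈ 322 kN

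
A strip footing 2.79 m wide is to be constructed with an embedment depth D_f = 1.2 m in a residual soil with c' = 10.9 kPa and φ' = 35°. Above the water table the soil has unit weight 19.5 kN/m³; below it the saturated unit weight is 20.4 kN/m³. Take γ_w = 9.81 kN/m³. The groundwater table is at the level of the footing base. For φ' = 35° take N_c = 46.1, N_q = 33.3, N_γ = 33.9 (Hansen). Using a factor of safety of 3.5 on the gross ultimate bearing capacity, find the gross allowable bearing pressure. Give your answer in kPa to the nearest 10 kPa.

Overburden at base level: q = 19.5 × 1.2 = 23.4 kPa.
Below the base the soil is submerged, so the ½γBN_γ term uses γ' = 20.4 − 9.81 = 10.59 kN/m³.
Cohesion term c·N_c = 10.9 × 46.1 = 502.49 kPa; surcharge term q·N_q = 23.4 × 33.3 = 779.22 kPa; self-weight term 0.5·γ·B·N_γ = 0.5 × 10.59 × 2.79 × 33.9 = 500.81 kPa.
q_ult = 502.49 + 779.22 + 500.81 = 1782.5 kPa.
q_all = 1782.5 / 3.5 = 509.29 kPa.

q_all ≈ 510 kPa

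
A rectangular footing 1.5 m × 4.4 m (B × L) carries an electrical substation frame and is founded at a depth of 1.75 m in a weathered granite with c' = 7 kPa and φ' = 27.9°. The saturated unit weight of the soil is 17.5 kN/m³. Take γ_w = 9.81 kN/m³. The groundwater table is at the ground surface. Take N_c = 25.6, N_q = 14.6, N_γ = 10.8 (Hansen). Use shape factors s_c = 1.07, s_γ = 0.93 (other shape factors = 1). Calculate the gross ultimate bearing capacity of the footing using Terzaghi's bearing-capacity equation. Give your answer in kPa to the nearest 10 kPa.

γ' = 17.5 − 9.81 = 7.69 kN/m³ (submerged throughout). q = 7.69 × 1.75 = 13.457 kPa; the same γ' applies in the ½γBN_γ term.
c·N_c·s_c = 7 × 25.6 × 1.07 = 191.74 kPa
q·N_q = 13.457 × 14.6 = 196.48 kPa
0.5·γ·B·N_γ·s_γ = 0.5 × 7.69 × 1.5 × 10.8 × 0.93 = 57.929 kPa
q_ult = 191.74 + 196.48 + 57.929 = 446.15 kPa.

q_ult ≈ 450 kPa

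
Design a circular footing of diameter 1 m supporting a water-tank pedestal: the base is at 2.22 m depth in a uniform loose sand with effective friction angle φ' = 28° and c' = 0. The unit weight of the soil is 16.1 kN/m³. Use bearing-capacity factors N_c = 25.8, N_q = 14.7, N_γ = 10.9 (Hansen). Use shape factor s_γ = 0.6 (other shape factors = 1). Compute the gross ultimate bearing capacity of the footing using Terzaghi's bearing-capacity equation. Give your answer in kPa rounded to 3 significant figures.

Effective surcharge at the founding depth q = γ·D_f = 16.1 × 2.22 = 35.742 kPa.
q_ult = q·N_q + 0.5·γ·B·N_γ·s_γ
     = 35.742 × 14.7 + 0.5 × 16.1 × 1 × 10.9 × 0.6
     = 525.41 + 52.647 = 578.05 kPa.

q_ult ≈ 578 kPa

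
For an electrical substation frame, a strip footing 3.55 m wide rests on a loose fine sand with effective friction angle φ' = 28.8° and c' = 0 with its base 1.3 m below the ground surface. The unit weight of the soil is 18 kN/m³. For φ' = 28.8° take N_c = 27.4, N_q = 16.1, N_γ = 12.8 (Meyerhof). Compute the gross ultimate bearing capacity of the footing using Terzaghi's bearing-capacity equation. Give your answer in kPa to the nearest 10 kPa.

Overburden at base level: q = 18 × 1.3 = 23.4 kPa.
Surcharge term q·N_q = 23.4 × 16.1 = 376.74 kPa; self-weight term 0.5·γ·B·N_γ = 0.5 × 18 × 3.55 × 12.8 = 408.96 kPa.
q_ult = 376.74 + 408.96 = 785.7 kPa.

q_ult ≈ 790 kPa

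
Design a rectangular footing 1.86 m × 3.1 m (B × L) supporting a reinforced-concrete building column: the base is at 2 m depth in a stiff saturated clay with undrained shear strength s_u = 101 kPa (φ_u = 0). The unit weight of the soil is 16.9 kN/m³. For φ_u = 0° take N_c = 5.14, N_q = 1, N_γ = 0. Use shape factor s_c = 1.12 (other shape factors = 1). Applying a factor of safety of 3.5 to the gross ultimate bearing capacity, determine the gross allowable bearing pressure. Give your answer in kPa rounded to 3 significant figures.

Overburden at base level: q = 16.9 × 2 = 33.8 kPa.
Cohesion term c·N_c·s_c = 101 × 5.14 × 1.12 = 581.44 kPa; surcharge term q·N_q = 33.8 × 1 = 33.8 kPa.
q_ult = 581.44 + 33.8 = 615.24 kPa.
q_all = q_ult / FS = 615.24 / 3.5 = 175.78 kPa.

q_all ≈ 176 kPa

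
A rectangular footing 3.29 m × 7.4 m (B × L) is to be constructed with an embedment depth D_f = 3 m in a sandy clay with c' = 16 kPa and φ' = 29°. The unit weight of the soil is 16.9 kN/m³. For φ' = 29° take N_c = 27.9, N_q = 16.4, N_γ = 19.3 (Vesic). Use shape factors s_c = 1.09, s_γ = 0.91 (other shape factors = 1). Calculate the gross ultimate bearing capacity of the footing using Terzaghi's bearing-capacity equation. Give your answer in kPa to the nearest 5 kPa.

q_ult ≈ 1805 kPa

Overburden at base level: q = 16.9 × 3 = 50.7 kPa.
Cohesion term c·N_c·s_c = 16 × 27.9 × 1.09 = 486.58 kPa; surcharge term q·N_q = 50.7 × 16.4 = 831.48 kPa; self-weight term 0.5·γ·B·N_γ·s_γ = 0.5 × 16.9 × 3.29 × 19.3 × 0.91 = 488.26 kPa.
q_ult = 486.58 + 831.48 + 488.26 = 1806.3 kPa.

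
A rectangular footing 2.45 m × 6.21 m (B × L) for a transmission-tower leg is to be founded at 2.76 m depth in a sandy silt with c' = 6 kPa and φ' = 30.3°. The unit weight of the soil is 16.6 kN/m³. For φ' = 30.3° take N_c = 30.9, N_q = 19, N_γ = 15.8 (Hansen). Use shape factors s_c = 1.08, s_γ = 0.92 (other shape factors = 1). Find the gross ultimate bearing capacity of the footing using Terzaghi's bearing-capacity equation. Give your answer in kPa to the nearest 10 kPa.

q_ult ≈ 1370 kPa

Effective surcharge at the founding depth q = γ·D_f = 16.6 × 2.76 = 45.816 kPa.
q_ult = c·N_c·s_c + q·N_q + 0.5·γ·B·N_γ·s_γ
     = 6 × 30.9 × 1.08 + 45.816 × 19 + 0.5 × 16.6 × 2.45 × 15.8 × 0.92
     = 200.23 + 870.5 + 295.59 = 1366.3 kPa.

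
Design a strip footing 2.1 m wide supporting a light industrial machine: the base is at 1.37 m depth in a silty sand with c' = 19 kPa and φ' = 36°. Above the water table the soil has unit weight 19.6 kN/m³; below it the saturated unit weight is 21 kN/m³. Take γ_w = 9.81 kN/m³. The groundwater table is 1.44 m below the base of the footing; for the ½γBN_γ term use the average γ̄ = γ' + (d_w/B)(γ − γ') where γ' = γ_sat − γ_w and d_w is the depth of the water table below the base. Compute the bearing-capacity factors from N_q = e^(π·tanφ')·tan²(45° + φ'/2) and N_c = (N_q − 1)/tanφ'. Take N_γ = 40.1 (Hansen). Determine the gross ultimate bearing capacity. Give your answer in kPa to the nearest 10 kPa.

q_ult ≈ 2690 kPa

tan36° = 0.7265, so N_q = e^(π×0.7265)·tan²(63°) = 9.801 × 3.852 = 37.75.
N_c = (37.75 − 1)/tan36° = 50.59.
Effective surcharge at the founding depth q = γ·D_f = 19.6 × 1.37 = 26.852 kPa.
With d_w = 1.44 m < B, γ̄ = 11.19 + (1.44/2.1) × (19.6 − 11.19) = 16.957 kN/m³.
q_ult = c·N_c + q·N_q + 0.5·γ·B·N_γ
     = 19 × 50.585 + 26.852 × 37.752 + 0.5 × 16.957 × 2.1 × 40.1
     = 961.12 + 1013.7 + 713.97 = 2688.8 kPa.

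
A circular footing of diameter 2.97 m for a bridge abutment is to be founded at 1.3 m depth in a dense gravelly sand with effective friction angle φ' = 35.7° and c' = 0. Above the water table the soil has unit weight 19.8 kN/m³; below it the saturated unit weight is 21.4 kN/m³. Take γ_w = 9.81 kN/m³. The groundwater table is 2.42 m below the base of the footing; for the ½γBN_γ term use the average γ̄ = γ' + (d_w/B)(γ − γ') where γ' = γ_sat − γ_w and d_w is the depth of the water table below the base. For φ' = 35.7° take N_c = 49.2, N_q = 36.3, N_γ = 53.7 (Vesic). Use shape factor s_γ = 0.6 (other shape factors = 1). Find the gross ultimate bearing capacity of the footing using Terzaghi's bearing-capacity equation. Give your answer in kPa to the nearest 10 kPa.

q_ult ≈ 1810 kPa

q = γ·D_f = 19.8 × 1.3 = 25.74 kPa.
γ' = 11.59 kN/m³; averaging over the depth B below the base, γ̄ = γ' + (d_w/B)(γ − γ') = 18.28 kN/m³.
q·N_q = 25.74 × 36.3 = 934.36 kPa
0.5·γ·B·N_γ·s_γ = 0.5 × 18.28 × 2.97 × 53.7 × 0.6 = 874.62 kPa
q_ult = 934.36 + 874.62 = 1809 kPa.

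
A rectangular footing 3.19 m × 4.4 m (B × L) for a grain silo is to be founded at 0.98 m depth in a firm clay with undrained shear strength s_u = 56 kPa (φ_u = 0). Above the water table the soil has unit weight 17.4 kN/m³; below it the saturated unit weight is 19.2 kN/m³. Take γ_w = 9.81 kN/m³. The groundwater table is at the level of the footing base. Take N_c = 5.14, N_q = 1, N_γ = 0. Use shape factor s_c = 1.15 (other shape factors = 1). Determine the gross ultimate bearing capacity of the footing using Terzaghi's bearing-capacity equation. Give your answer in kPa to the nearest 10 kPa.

Overburden at base level: q = 17.4 × 0.98 = 17.052 kPa.
Cohesion term c·N_c·s_c = 56 × 5.14 × 1.15 = 331.02 kPa; surcharge term q·N_q = 17.052 × 1 = 17.052 kPa.
q_ult = 331.02 + 17.052 = 348.07 kPa.

q_ult ≈ 350 kPa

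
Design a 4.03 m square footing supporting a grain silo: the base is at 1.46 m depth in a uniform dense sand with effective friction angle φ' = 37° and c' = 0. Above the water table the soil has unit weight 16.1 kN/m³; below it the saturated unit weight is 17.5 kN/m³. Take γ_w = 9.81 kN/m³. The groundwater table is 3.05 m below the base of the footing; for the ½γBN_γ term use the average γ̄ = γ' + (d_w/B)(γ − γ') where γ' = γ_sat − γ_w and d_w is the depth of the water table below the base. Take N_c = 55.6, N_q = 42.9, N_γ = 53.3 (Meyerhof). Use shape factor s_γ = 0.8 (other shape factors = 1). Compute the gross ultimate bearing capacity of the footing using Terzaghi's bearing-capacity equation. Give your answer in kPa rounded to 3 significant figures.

Overburden at base level: q = 16.1 × 1.46 = 23.506 kPa.
The water table is 3.05 m below the base (< B = 4.03 m), so the ½γBN_γ term uses γ̄ = γ' + (d_w/B)(γ − γ') = 7.69 + (3.05/4.03)(16.1 − 7.69) = 14.055 kN/m³.
Surcharge term q·N_q = 23.506 × 42.9 = 1008.4 kPa; self-weight term 0.5·γ·B·N_γ·s_γ = 0.5 × 14.055 × 4.03 × 53.3 × 0.8 = 1207.6 kPa.
q_ult = 1008.4 + 1207.6 = 2216 kPa.

q_ult ≈ 2220 kPa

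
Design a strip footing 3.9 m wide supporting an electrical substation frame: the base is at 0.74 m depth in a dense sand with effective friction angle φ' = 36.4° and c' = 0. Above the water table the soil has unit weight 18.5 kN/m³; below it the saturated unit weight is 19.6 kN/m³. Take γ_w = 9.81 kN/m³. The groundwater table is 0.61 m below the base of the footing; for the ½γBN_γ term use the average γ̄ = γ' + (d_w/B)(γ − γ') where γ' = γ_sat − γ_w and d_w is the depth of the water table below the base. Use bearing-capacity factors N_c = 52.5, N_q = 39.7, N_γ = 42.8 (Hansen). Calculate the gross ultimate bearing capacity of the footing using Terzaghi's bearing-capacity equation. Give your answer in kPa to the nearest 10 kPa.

Overburden at base level: q = 18.5 × 0.74 = 13.69 kPa.
The water table is 0.61 m below the base (< B = 3.9 m), so the ½γBN_γ term uses γ̄ = γ' + (d_w/B)(γ − γ') = 9.79 + (0.61/3.9)(18.5 − 9.79) = 11.152 kN/m³.
Surcharge term q·N_q = 13.69 × 39.7 = 543.49 kPa; self-weight term 0.5·γ·B·N_γ = 0.5 × 11.152 × 3.9 × 42.8 = 930.77 kPa.
q_ult = 543.49 + 930.77 = 1474.3 kPa.

q_ult ≈ 1470 kPa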